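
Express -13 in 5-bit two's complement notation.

1. Binary of +13:  01101
2. Invert bits:     10010
3. Add 1:           10011

Answer: 10011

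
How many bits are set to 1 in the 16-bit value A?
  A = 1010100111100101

1010100111100101
1-bits at positions (from bit 0 = LSB): 0, 2, 5, 6, 7, 8, 11, 13, 15
Count = 9

Answer: 9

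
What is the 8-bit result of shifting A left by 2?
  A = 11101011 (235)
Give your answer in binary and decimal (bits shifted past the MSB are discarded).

Shift left by 2: drop the top 2 bit(s), append 2 zero(s) on the right.
  11101011  ->  discard [11], keep [101011], append 00
= 10101100

Answer: 10101100 (172)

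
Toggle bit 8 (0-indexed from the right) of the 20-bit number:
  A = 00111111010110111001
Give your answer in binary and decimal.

Mask = 1 << 8 = 00000000000100000000
Bit 8 of A is 1; XOR with the mask flips it to 0.
  00111111010110111001
^ 00000000000100000000
----------------------
  00111111010010111001

Answer: 00111111010010111001 (259257)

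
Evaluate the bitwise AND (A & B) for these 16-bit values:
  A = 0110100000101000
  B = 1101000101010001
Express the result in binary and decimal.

Apply & to each column (1 only where both bits are 1):
  0110100000101000
& 1101000101010001
------------------
  0100000000000000

Answer: 0100000000000000 (16384)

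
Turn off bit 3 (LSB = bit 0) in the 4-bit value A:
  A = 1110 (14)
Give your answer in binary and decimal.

Mask = ~(1 << 3) = 0111
Bit 3 of A is 1, so AND-ing with the mask clears it to 0.
  1110
& 0111
------
  0110

Answer: 0110 (6)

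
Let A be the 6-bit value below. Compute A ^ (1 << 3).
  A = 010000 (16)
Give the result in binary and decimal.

Mask = 1 << 3 = 001000
Bit 3 of A is 0; XOR with the mask flips it to 1.
  010000
^ 001000
--------
  011000

Answer: 011000 (24)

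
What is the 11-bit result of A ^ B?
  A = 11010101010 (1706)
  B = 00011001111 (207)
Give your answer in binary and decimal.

Apply ^ to each column (1 where bits differ):
  11010101010
^ 00011001111
-------------
  11001100101

Answer: 11001100101 (1637)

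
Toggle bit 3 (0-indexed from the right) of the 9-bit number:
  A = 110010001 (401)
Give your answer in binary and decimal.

Mask = 1 << 3 = 000001000
Bit 3 of A is 0; XOR with the mask flips it to 1.
  110010001
^ 000001000
-----------
  110011001

Answer: 110011001 (409)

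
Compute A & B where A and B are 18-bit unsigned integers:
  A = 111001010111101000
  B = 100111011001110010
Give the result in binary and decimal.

Apply & to each column (1 only where both bits are 1):
  111001010111101000
& 100111011001110010
--------------------
  100001010001100000

Answer: 100001010001100000 (136288)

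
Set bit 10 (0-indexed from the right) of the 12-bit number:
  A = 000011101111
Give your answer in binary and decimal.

Mask = 1 << 10 = 010000000000
Bit 10 of A is 0, so OR-ing with the mask flips it to 1.
  000011101111
| 010000000000
--------------
  010011101111

Answer: 010011101111 (1263)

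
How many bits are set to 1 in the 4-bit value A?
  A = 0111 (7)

0111
1-bits at positions (from bit 0 = LSB): 0, 1, 2
Count = 3

Answer: 3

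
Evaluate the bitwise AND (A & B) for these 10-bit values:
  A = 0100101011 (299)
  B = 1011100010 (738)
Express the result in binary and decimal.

Apply & to each column (1 only where both bits are 1):
  0100101011
& 1011100010
------------
  0000100010

Answer: 0000100010 (34)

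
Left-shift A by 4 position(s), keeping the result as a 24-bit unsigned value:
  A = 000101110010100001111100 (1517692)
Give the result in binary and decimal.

Shift left by 4: drop the top 4 bit(s), append 4 zero(s) on the right.
  000101110010100001111100  ->  discard [0001], keep [01110010100001111100], append 0000
= 011100101000011111000000

Answer: 011100101000011111000000 (7505856)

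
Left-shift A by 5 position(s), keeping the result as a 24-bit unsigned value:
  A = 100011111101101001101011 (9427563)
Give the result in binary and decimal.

Shift left by 5: drop the top 5 bit(s), append 5 zero(s) on the right.
  100011111101101001101011  ->  discard [10001], keep [1111101101001101011], append 00000
= 111110110100110101100000

Answer: 111110110100110101100000 (16469344)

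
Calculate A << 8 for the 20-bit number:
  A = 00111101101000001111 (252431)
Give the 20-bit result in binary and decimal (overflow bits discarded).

Shift left by 8: drop the top 8 bit(s), append 8 zero(s) on the right.
  00111101101000001111  ->  discard [00111101], keep [101000001111], append 00000000
= 10100000111100000000

Answer: 10100000111100000000 (659200)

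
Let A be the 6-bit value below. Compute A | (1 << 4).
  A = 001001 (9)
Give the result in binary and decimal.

Mask = 1 << 4 = 010000
Bit 4 of A is 0, so OR-ing with the mask flips it to 1.
  001001
| 010000
--------
  011001

Answer: 011001 (25)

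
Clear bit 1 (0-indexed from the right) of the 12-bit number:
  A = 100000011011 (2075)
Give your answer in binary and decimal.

Mask = ~(1 << 1) = 111111111101
Bit 1 of A is 1, so AND-ing with the mask clears it to 0.
  100000011011
& 111111111101
--------------
  100000011001

Answer: 100000011001 (2073)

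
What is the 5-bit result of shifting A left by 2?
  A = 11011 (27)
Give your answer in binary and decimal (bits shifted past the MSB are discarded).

Shift left by 2: drop the top 2 bit(s), append 2 zero(s) on the right.
  11011  ->  discard [11], keep [011], append 00
= 01100

Answer: 01100 (12)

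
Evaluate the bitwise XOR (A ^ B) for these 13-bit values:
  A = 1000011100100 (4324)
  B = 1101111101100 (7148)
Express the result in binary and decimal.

Apply ^ to each column (1 where bits differ):
  1000011100100
^ 1101111101100
---------------
  0101100001000

Answer: 0101100001000 (2824)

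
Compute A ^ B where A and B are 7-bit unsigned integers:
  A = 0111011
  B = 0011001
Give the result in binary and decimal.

Apply ^ to each column (1 where bits differ):
  0111011
^ 0011001
---------
  0100010

Answer: 0100010 (34)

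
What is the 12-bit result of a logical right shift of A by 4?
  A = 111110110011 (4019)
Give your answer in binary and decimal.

Logical shift right by 4: drop the bottom 4 bit(s), prepend 4 zero(s) on the left.
  111110110011  ->  keep [11111011], discard [0011], prepend 0000
= 000011111011

Answer: 000011111011 (251)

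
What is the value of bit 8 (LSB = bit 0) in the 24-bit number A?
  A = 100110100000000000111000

Bit 8 is the 9th from the right.
  100110100000000000111000
                 ^
That bit is 0.

Answer: 0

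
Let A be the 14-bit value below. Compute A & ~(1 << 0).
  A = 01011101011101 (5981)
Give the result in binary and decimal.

Mask = ~(1 << 0) = 11111111111110
Bit 0 of A is 1, so AND-ing with the mask clears it to 0.
  01011101011101
& 11111111111110
----------------
  01011101011100

Answer: 01011101011100 (5980)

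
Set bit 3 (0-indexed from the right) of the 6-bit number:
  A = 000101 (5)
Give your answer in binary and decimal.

Mask = 1 << 3 = 001000
Bit 3 of A is 0, so OR-ing with the mask flips it to 1.
  000101
| 001000
--------
  001101

Answer: 001101 (13)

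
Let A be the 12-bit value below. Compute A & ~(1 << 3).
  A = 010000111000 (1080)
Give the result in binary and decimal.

Mask = ~(1 << 3) = 111111110111
Bit 3 of A is 1, so AND-ing with the mask clears it to 0.
  010000111000
& 111111110111
--------------
  010000110000

Answer: 010000110000 (1072)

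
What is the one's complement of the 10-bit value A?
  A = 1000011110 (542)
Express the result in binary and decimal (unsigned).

Flip each bit (0->1, 1->0):
  1000011110
  0111100001

Answer: 0111100001 (481)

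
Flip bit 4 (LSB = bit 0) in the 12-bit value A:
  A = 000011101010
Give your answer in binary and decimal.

Mask = 1 << 4 = 000000010000
Bit 4 of A is 0; XOR with the mask flips it to 1.
  000011101010
^ 000000010000
--------------
  000011111010

Answer: 000011111010 (250)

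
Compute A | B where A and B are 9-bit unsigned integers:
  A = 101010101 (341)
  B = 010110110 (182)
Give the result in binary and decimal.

Apply | to each column (1 where either bit is 1):
  101010101
| 010110110
-----------
  111110111

Answer: 111110111 (503)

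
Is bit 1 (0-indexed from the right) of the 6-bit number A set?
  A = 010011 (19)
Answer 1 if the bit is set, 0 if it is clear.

Bit 1 is the 2nd from the right.
  010011
      ^
That bit is 1.

Answer: 1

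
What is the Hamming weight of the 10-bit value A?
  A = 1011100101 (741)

1011100101
1-bits at positions (from bit 0 = LSB): 0, 2, 5, 6, 7, 9
Count = 6

Answer: 6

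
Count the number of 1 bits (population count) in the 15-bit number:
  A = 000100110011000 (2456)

000100110011000
1-bits at positions (from bit 0 = LSB): 3, 4, 7, 8, 11
Count = 5

Answer: 5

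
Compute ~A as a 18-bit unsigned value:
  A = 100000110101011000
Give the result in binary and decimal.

Flip each bit (0->1, 1->0):
  100000110101011000
  011111001010100111

Answer: 011111001010100111 (127655)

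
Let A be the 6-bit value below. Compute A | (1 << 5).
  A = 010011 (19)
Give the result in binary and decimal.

Mask = 1 << 5 = 100000
Bit 5 of A is 0, so OR-ing with the mask flips it to 1.
  010011
| 100000
--------
  110011

Answer: 110011 (51)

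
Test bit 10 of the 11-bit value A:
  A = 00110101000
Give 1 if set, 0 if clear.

Bit 10 is the 11th from the right.
  00110101000
  ^
That bit is 0.

Answer: 0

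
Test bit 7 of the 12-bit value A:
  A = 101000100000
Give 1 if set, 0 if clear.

Bit 7 is the 8th from the right.
  101000100000
      ^
That bit is 0.

Answer: 0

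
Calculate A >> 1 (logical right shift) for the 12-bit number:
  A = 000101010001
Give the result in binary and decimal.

Logical shift right by 1: drop the bottom 1 bit(s), prepend 1 zero(s) on the left.
  000101010001  ->  keep [00010101000], discard [1], prepend 0
= 000010101000

Answer: 000010101000 (168)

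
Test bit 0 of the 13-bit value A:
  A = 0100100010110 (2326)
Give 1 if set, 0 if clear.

Bit 0 is the 1st from the right.
  0100100010110
              ^
That bit is 0.

Answer: 0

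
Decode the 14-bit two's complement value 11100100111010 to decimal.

MSB is 1, so the value is negative. Find the magnitude:
1. Invert bits:  00011011000101
2. Add 1:        00011011000110  = 1734
3. Apply sign:   -1734

Answer: -1734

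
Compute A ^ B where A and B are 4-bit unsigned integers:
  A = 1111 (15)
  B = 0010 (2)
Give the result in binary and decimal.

Apply ^ to each column (1 where bits differ):
  1111
^ 0010
------
  1101

Answer: 1101 (13)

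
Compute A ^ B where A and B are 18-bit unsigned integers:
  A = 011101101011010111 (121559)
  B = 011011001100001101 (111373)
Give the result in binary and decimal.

Apply ^ to each column (1 where bits differ):
  011101101011010111
^ 011011001100001101
--------------------
  000110100111011010

Answer: 000110100111011010 (27098)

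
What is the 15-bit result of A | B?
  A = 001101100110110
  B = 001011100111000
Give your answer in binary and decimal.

Apply | to each column (1 where either bit is 1):
  001101100110110
| 001011100111000
-----------------
  001111100111110

Answer: 001111100111110 (7998)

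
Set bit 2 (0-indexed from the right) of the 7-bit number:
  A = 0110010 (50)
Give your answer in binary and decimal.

Mask = 1 << 2 = 0000100
Bit 2 of A is 0, so OR-ing with the mask flips it to 1.
  0110010
| 0000100
---------
  0110110

Answer: 0110110 (54)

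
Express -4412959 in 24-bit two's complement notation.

1. Binary of +4412959:  010000110101011000011111
2. Invert bits:     101111001010100111100000
3. Add 1:           101111001010100111100001

Answer: 101111001010100111100001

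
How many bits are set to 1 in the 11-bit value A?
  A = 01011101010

01011101010
1-bits at positions (from bit 0 = LSB): 1, 3, 5, 6, 7, 9
Count = 6

Answer: 6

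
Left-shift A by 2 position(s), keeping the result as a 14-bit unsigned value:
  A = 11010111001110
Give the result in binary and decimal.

Shift left by 2: drop the top 2 bit(s), append 2 zero(s) on the right.
  11010111001110  ->  discard [11], keep [010111001110], append 00
= 01011100111000

Answer: 01011100111000 (5944)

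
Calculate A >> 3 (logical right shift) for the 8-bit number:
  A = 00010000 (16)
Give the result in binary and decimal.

Logical shift right by 3: drop the bottom 3 bit(s), prepend 3 zero(s) on the left.
  00010000  ->  keep [00010], discard [000], prepend 000
= 00000010

Answer: 00000010 (2)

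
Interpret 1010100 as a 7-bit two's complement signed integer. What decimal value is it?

MSB is 1, so the value is negative. Find the magnitude:
1. Invert bits:  0101011
2. Add 1:        0101100  = 44
3. Apply sign:   -44

Answer: -44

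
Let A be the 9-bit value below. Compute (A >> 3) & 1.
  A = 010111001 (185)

Bit 3 is the 4th from the right.
  010111001
       ^
That bit is 1.

Answer: 1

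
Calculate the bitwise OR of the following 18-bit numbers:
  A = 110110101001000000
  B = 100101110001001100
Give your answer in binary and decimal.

Apply | to each column (1 where either bit is 1):
  110110101001000000
| 100101110001001100
--------------------
  110111111001001100

Answer: 110111111001001100 (228940)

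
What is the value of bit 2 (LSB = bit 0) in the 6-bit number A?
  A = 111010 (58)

Bit 2 is the 3rd from the right.
  111010
     ^
That bit is 0.

Answer: 0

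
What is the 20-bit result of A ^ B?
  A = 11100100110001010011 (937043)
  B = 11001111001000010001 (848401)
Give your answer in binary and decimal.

Apply ^ to each column (1 where bits differ):
  11100100110001010011
^ 11001111001000010001
----------------------
  00101011111001000010

Answer: 00101011111001000010 (179778)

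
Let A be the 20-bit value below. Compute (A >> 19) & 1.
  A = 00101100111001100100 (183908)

Bit 19 is the 20th from the right.
  00101100111001100100
  ^
That bit is 0.

Answer: 0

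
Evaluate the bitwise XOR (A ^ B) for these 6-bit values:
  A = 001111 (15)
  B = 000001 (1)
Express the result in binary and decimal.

Apply ^ to each column (1 where bits differ):
  001111
^ 000001
--------
  001110

Answer: 001110 (14)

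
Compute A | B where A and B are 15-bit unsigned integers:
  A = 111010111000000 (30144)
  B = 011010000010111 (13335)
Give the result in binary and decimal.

Apply | to each column (1 where either bit is 1):
  111010111000000
| 011010000010111
-----------------
  111010111010111

Answer: 111010111010111 (30167)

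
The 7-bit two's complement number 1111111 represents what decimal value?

MSB is 1, so the value is negative. Find the magnitude:
1. Invert bits:  0000000
2. Add 1:        0000001  = 1
3. Apply sign:   -1

Answer: -1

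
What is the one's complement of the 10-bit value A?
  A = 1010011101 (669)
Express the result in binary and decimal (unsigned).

Flip each bit (0->1, 1->0):
  1010011101
  0101100010

Answer: 0101100010 (354)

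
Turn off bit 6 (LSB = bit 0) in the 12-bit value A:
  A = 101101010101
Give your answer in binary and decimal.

Mask = ~(1 << 6) = 111110111111
Bit 6 of A is 1, so AND-ing with the mask clears it to 0.
  101101010101
& 111110111111
--------------
  101100010101

Answer: 101100010101 (2837)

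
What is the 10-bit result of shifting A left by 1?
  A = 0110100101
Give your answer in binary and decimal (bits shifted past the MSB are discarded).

Shift left by 1: drop the top 1 bit(s), append 1 zero(s) on the right.
  0110100101  ->  discard [0], keep [110100101], append 0
= 1101001010

Answer: 1101001010 (842)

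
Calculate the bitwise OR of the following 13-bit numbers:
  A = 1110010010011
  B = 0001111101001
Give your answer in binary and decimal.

Apply | to each column (1 where either bit is 1):
  1110010010011
| 0001111101001
---------------
  1111111111011

Answer: 1111111111011 (8187)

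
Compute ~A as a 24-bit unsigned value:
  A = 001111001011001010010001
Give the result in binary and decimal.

Flip each bit (0->1, 1->0):
  001111001011001010010001
  110000110100110101101110

Answer: 110000110100110101101110 (12799342)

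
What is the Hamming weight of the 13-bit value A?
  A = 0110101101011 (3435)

0110101101011
1-bits at positions (from bit 0 = LSB): 0, 1, 3, 5, 6, 8, 10, 11
Count = 8

Answer: 8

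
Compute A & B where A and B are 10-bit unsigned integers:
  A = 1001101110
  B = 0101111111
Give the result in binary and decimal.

Apply & to each column (1 only where both bits are 1):
  1001101110
& 0101111111
------------
  0001101110

Answer: 0001101110 (110)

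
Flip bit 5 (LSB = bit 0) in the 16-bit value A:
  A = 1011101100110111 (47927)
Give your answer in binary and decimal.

Mask = 1 << 5 = 0000000000100000
Bit 5 of A is 1; XOR with the mask flips it to 0.
  1011101100110111
^ 0000000000100000
------------------
  1011101100010111

Answer: 1011101100010111 (47895)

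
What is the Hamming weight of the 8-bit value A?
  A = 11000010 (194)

11000010
1-bits at positions (from bit 0 = LSB): 1, 6, 7
Count = 3

Answer: 3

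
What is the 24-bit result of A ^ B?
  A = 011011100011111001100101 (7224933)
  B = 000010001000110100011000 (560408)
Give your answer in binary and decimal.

Apply ^ to each column (1 where bits differ):
  011011100011111001100101
^ 000010001000110100011000
--------------------------
  011001101011001101111101

Answer: 011001101011001101111101 (6730621)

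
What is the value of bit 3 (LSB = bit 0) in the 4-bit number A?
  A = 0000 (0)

Bit 3 is the 4th from the right.
  0000
  ^
That bit is 0.

Answer: 0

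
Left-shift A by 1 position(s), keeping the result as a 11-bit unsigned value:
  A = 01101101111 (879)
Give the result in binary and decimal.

Shift left by 1: drop the top 1 bit(s), append 1 zero(s) on the right.
  01101101111  ->  discard [0], keep [1101101111], append 0
= 11011011110

Answer: 11011011110 (1758)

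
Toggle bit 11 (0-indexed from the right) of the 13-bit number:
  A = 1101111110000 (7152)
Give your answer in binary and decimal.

Mask = 1 << 11 = 0100000000000
Bit 11 of A is 1; XOR with the mask flips it to 0.
  1101111110000
^ 0100000000000
---------------
  1001111110000

Answer: 1001111110000 (5104)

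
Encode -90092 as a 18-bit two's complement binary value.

1. Binary of +90092:  010101111111101100
2. Invert bits:     101010000000010011
3. Add 1:           101010000000010100

Answer: 101010000000010100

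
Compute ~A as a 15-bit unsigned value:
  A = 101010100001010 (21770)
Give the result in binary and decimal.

Flip each bit (0->1, 1->0):
  101010100001010
  010101011110101

Answer: 010101011110101 (10997)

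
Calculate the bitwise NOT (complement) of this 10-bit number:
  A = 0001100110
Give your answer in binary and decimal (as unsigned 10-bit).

Flip each bit (0->1, 1->0):
  0001100110
  1110011001

Answer: 1110011001 (921)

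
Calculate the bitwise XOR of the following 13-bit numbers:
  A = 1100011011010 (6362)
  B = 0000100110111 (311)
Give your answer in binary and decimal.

Apply ^ to each column (1 where bits differ):
  1100011011010
^ 0000100110111
---------------
  1100111101101

Answer: 1100111101101 (6637)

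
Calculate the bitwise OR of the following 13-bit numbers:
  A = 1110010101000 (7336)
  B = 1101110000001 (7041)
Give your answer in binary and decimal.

Apply | to each column (1 where either bit is 1):
  1110010101000
| 1101110000001
---------------
  1111110101001

Answer: 1111110101001 (8105)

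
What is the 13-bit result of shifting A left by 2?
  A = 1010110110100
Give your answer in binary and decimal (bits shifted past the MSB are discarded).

Shift left by 2: drop the top 2 bit(s), append 2 zero(s) on the right.
  1010110110100  ->  discard [10], keep [10110110100], append 00
= 1011011010000

Answer: 1011011010000 (5840)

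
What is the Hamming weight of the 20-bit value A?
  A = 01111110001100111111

01111110001100111111
1-bits at positions (from bit 0 = LSB): 0, 1, 2, 3, 4, 5, 8, 9, 13, 14, 15, 16, 17, 18
Count = 14

Answer: 14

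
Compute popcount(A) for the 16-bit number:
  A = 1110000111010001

1110000111010001
1-bits at positions (from bit 0 = LSB): 0, 4, 6, 7, 8, 13, 14, 15
Count = 8

Answer: 8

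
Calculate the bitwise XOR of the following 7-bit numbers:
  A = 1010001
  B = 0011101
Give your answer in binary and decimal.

Apply ^ to each column (1 where bits differ):
  1010001
^ 0011101
---------
  1001100

Answer: 1001100 (76)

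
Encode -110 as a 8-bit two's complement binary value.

1. Binary of +110:  01101110
2. Invert bits:     10010001
3. Add 1:           10010010

Answer: 10010010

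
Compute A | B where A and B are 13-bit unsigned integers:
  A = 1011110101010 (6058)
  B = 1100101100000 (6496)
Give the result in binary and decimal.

Apply | to each column (1 where either bit is 1):
  1011110101010
| 1100101100000
---------------
  1111111101010

Answer: 1111111101010 (8170)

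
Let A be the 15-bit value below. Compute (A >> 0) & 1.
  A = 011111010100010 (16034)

Bit 0 is the 1st from the right.
  011111010100010
                ^
That bit is 0.

Answer: 0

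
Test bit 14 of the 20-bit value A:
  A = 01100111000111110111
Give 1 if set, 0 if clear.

Bit 14 is the 15th from the right.
  01100111000111110111
       ^
That bit is 1.

Answer: 1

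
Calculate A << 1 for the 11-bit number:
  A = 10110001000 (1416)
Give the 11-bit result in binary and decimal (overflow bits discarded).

Shift left by 1: drop the top 1 bit(s), append 1 zero(s) on the right.
  10110001000  ->  discard [1], keep [0110001000], append 0
= 01100010000

Answer: 01100010000 (784)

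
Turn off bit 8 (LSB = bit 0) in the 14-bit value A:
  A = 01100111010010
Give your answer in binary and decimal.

Mask = ~(1 << 8) = 11111011111111
Bit 8 of A is 1, so AND-ing with the mask clears it to 0.
  01100111010010
& 11111011111111
----------------
  01100011010010

Answer: 01100011010010 (6354)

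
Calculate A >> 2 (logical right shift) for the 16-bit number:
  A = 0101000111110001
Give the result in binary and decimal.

Logical shift right by 2: drop the bottom 2 bit(s), prepend 2 zero(s) on the left.
  0101000111110001  ->  keep [01010001111100], discard [01], prepend 00
= 0001010001111100

Answer: 0001010001111100 (5244)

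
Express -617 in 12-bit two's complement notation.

1. Binary of +617:  001001101001
2. Invert bits:     110110010110
3. Add 1:           110110010111

Answer: 110110010111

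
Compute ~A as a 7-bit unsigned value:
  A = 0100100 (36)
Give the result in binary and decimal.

Flip each bit (0->1, 1->0):
  0100100
  1011011

Answer: 1011011 (91)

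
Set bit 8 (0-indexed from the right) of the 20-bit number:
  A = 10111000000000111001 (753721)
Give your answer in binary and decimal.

Mask = 1 << 8 = 00000000000100000000
Bit 8 of A is 0, so OR-ing with the mask flips it to 1.
  10111000000000111001
| 00000000000100000000
----------------------
  10111000000100111001

Answer: 10111000000100111001 (753977)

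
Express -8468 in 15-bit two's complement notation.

1. Binary of +8468:  010000100010100
2. Invert bits:     101111011101011
3. Add 1:           101111011101100

Answer: 101111011101100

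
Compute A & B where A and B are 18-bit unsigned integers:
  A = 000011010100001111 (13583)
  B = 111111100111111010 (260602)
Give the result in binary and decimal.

Apply & to each column (1 only where both bits are 1):
  000011010100001111
& 111111100111111010
--------------------
  000011000100001010

Answer: 000011000100001010 (12554)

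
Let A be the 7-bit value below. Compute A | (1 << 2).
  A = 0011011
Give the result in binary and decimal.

Mask = 1 << 2 = 0000100
Bit 2 of A is 0, so OR-ing with the mask flips it to 1.
  0011011
| 0000100
---------
  0011111

Answer: 0011111 (31)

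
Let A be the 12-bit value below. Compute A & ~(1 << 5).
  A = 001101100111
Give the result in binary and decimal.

Mask = ~(1 << 5) = 111111011111
Bit 5 of A is 1, so AND-ing with the mask clears it to 0.
  001101100111
& 111111011111
--------------
  001101000111

Answer: 001101000111 (839)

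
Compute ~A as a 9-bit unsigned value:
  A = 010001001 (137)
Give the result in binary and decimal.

Flip each bit (0->1, 1->0):
  010001001
  101110110

Answer: 101110110 (374)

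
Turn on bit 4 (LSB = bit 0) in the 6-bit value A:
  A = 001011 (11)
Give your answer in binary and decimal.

Mask = 1 << 4 = 010000
Bit 4 of A is 0, so OR-ing with the mask flips it to 1.
  001011
| 010000
--------
  011011

Answer: 011011 (27)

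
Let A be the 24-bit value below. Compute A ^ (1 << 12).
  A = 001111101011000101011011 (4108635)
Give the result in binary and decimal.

Mask = 1 << 12 = 000000000001000000000000
Bit 12 of A is 1; XOR with the mask flips it to 0.
  001111101011000101011011
^ 000000000001000000000000
--------------------------
  001111101010000101011011

Answer: 001111101010000101011011 (4104539)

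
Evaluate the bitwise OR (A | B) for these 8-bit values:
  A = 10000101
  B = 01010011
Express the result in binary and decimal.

Apply | to each column (1 where either bit is 1):
  10000101
| 01010011
----------
  11010111

Answer: 11010111 (215)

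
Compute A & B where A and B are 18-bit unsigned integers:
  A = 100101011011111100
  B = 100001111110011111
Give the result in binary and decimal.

Apply & to each column (1 only where both bits are 1):
  100101011011111100
& 100001111110011111
--------------------
  100001011010011100

Answer: 100001011010011100 (136860)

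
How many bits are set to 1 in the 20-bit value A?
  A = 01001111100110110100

01001111100110110100
1-bits at positions (from bit 0 = LSB): 2, 4, 5, 7, 8, 11, 12, 13, 14, 15, 18
Count = 11

Answer: 11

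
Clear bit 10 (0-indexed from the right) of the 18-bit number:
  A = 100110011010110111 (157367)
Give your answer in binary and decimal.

Mask = ~(1 << 10) = 111111101111111111
Bit 10 of A is 1, so AND-ing with the mask clears it to 0.
  100110011010110111
& 111111101111111111
--------------------
  100110001010110111

Answer: 100110001010110111 (156343)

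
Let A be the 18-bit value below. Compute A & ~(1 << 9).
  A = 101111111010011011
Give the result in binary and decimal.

Mask = ~(1 << 9) = 111111110111111111
Bit 9 of A is 1, so AND-ing with the mask clears it to 0.
  101111111010011011
& 111111110111111111
--------------------
  101111110010011011

Answer: 101111110010011011 (195739)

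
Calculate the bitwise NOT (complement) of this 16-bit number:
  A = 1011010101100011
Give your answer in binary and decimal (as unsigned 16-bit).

Flip each bit (0->1, 1->0):
  1011010101100011
  0100101010011100

Answer: 0100101010011100 (19100)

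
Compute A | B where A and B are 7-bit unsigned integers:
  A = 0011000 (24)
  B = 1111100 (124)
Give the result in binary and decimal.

Apply | to each column (1 where either bit is 1):
  0011000
| 1111100
---------
  1111100

Answer: 1111100 (124)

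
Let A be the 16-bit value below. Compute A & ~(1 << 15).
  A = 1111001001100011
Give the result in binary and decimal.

Mask = ~(1 << 15) = 0111111111111111
Bit 15 of A is 1, so AND-ing with the mask clears it to 0.
  1111001001100011
& 0111111111111111
------------------
  0111001001100011

Answer: 0111001001100011 (29283)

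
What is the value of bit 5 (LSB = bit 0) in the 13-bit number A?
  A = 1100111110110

Bit 5 is the 6th from the right.
  1100111110110
         ^
That bit is 1.

Answer: 1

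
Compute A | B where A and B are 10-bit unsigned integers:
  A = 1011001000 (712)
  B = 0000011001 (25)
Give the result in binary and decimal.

Apply | to each column (1 where either bit is 1):
  1011001000
| 0000011001
------------
  1011011001

Answer: 1011011001 (729)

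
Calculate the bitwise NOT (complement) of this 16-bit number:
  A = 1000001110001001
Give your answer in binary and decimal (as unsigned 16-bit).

Flip each bit (0->1, 1->0):
  1000001110001001
  0111110001110110

Answer: 0111110001110110 (31862)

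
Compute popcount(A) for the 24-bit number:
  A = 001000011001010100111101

001000011001010100111101
1-bits at positions (from bit 0 = LSB): 0, 2, 3, 4, 5, 8, 10, 12, 15, 16, 21
Count = 11

Answer: 11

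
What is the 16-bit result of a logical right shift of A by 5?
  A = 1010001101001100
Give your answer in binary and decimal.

Logical shift right by 5: drop the bottom 5 bit(s), prepend 5 zero(s) on the left.
  1010001101001100  ->  keep [10100011010], discard [01100], prepend 00000
= 0000010100011010

Answer: 0000010100011010 (1306)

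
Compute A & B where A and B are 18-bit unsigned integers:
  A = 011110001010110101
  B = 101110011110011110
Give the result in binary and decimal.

Apply & to each column (1 only where both bits are 1):
  011110001010110101
& 101110011110011110
--------------------
  001110001010010100

Answer: 001110001010010100 (58004)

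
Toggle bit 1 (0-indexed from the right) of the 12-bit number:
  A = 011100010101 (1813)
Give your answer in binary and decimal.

Mask = 1 << 1 = 000000000010
Bit 1 of A is 0; XOR with the mask flips it to 1.
  011100010101
^ 000000000010
--------------
  011100010111

Answer: 011100010111 (1815)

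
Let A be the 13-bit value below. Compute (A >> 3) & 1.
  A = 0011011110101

Bit 3 is the 4th from the right.
  0011011110101
           ^
That bit is 0.

Answer: 0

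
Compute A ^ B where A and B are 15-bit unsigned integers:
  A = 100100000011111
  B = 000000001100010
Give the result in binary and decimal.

Apply ^ to each column (1 where bits differ):
  100100000011111
^ 000000001100010
-----------------
  100100001111101

Answer: 100100001111101 (18557)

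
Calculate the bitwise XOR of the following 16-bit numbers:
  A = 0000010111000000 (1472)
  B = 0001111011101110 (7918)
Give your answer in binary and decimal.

Apply ^ to each column (1 where bits differ):
  0000010111000000
^ 0001111011101110
------------------
  0001101100101110

Answer: 0001101100101110 (6958)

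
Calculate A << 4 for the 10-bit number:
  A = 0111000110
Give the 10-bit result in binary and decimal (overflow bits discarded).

Shift left by 4: drop the top 4 bit(s), append 4 zero(s) on the right.
  0111000110  ->  discard [0111], keep [000110], append 0000
= 0001100000

Answer: 0001100000 (96)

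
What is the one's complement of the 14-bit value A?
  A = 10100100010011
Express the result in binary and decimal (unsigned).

Flip each bit (0->1, 1->0):
  10100100010011
  01011011101100

Answer: 01011011101100 (5868)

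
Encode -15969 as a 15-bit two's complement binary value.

1. Binary of +15969:  011111001100001
2. Invert bits:     100000110011110
3. Add 1:           100000110011111

Answer: 100000110011111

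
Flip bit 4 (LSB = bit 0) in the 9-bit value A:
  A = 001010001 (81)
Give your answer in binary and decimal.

Mask = 1 << 4 = 000010000
Bit 4 of A is 1; XOR with the mask flips it to 0.
  001010001
^ 000010000
-----------
  001000001

Answer: 001000001 (65)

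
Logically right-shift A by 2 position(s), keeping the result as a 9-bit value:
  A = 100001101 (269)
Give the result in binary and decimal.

Logical shift right by 2: drop the bottom 2 bit(s), prepend 2 zero(s) on the left.
  100001101  ->  keep [1000011], discard [01], prepend 00
= 001000011

Answer: 001000011 (67)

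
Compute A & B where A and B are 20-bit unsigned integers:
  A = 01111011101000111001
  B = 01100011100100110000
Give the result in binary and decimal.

Apply & to each column (1 only where both bits are 1):
  01111011101000111001
& 01100011100100110000
----------------------
  01100011100000110000

Answer: 01100011100000110000 (407600)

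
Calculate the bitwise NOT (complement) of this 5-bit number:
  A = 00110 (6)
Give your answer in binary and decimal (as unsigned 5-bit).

Flip each bit (0->1, 1->0):
  00110
  11001

Answer: 11001 (25)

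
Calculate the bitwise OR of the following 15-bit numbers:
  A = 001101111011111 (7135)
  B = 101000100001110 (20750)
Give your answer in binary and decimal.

Apply | to each column (1 where either bit is 1):
  001101111011111
| 101000100001110
-----------------
  101101111011111

Answer: 101101111011111 (23519)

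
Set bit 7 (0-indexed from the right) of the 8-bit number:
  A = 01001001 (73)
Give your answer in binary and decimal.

Mask = 1 << 7 = 10000000
Bit 7 of A is 0, so OR-ing with the mask flips it to 1.
  01001001
| 10000000
----------
  11001001

Answer: 11001001 (201)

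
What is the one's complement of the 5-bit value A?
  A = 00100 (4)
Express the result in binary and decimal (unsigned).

Flip each bit (0->1, 1->0):
  00100
  11011

Answer: 11011 (27)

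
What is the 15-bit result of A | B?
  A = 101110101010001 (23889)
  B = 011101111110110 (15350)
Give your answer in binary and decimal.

Apply | to each column (1 where either bit is 1):
  101110101010001
| 011101111110110
-----------------
  111111111110111

Answer: 111111111110111 (32759)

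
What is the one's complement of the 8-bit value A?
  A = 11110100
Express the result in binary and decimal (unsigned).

Flip each bit (0->1, 1->0):
  11110100
  00001011

Answer: 00001011 (11)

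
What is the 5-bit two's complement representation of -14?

1. Binary of +14:  01110
2. Invert bits:     10001
3. Add 1:           10010

Answer: 10010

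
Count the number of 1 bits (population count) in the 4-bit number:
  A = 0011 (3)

0011
1-bits at positions (from bit 0 = LSB): 0, 1
Count = 2

Answer: 2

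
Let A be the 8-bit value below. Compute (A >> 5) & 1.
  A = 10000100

Bit 5 is the 6th from the right.
  10000100
    ^
That bit is 0.

Answer: 0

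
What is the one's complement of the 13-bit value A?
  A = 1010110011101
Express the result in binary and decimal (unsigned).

Flip each bit (0->1, 1->0):
  1010110011101
  0101001100010

Answer: 0101001100010 (2658)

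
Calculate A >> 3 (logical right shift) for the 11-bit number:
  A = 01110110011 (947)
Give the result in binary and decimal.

Logical shift right by 3: drop the bottom 3 bit(s), prepend 3 zero(s) on the left.
  01110110011  ->  keep [01110110], discard [011], prepend 000
= 00001110110

Answer: 00001110110 (118)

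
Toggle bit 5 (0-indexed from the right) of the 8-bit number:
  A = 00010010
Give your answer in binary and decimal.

Mask = 1 << 5 = 00100000
Bit 5 of A is 0; XOR with the mask flips it to 1.
  00010010
^ 00100000
----------
  00110010

Answer: 00110010 (50)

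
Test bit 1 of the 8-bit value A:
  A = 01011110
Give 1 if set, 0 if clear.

Bit 1 is the 2nd from the right.
  01011110
        ^
That bit is 1.

Answer: 1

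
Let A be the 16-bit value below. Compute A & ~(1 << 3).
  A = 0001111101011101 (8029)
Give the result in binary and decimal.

Mask = ~(1 << 3) = 1111111111110111
Bit 3 of A is 1, so AND-ing with the mask clears it to 0.
  0001111101011101
& 1111111111110111
------------------
  0001111101010101

Answer: 0001111101010101 (8021)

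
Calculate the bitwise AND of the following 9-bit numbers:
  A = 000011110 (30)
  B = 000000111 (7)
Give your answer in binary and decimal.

Apply & to each column (1 only where both bits are 1):
  000011110
& 000000111
-----------
  000000110

Answer: 000000110 (6)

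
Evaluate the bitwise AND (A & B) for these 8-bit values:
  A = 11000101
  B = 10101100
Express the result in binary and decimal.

Apply & to each column (1 only where both bits are 1):
  11000101
& 10101100
----------
  10000100

Answer: 10000100 (132)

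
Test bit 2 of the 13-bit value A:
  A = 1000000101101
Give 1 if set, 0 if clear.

Bit 2 is the 3rd from the right.
  1000000101101
            ^
That bit is 1.

Answer: 1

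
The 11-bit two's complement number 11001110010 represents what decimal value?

MSB is 1, so the value is negative. Find the magnitude:
1. Invert bits:  00110001101
2. Add 1:        00110001110  = 398
3. Apply sign:   -398

Answer: -398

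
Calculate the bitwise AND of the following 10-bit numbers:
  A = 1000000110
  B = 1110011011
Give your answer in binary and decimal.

Apply & to each column (1 only where both bits are 1):
  1000000110
& 1110011011
------------
  1000000010

Answer: 1000000010 (514)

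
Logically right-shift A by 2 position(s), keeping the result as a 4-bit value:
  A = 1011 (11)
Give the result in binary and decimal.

Logical shift right by 2: drop the bottom 2 bit(s), prepend 2 zero(s) on the left.
  1011  ->  keep [10], discard [11], prepend 00
= 0010

Answer: 0010 (2)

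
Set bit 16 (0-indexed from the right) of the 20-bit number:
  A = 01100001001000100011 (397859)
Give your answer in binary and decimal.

Mask = 1 << 16 = 00010000000000000000
Bit 16 of A is 0, so OR-ing with the mask flips it to 1.
  01100001001000100011
| 00010000000000000000
----------------------
  01110001001000100011

Answer: 01110001001000100011 (463395)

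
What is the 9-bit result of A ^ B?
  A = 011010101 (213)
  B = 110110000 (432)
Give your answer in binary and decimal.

Apply ^ to each column (1 where bits differ):
  011010101
^ 110110000
-----------
  101100101

Answer: 101100101 (357)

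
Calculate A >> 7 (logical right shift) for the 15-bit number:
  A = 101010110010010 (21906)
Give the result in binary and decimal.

Logical shift right by 7: drop the bottom 7 bit(s), prepend 7 zero(s) on the left.
  101010110010010  ->  keep [10101011], discard [0010010], prepend 0000000
= 000000010101011

Answer: 000000010101011 (171)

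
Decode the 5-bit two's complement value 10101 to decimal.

MSB is 1, so the value is negative. Find the magnitude:
1. Invert bits:  01010
2. Add 1:        01011  = 11
3. Apply sign:   -11

Answer: -11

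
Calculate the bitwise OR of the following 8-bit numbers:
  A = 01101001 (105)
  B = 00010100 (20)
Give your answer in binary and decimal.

Apply | to each column (1 where either bit is 1):
  01101001
| 00010100
----------
  01111101

Answer: 01111101 (125)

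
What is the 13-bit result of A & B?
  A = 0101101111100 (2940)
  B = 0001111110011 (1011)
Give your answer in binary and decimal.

Apply & to each column (1 only where both bits are 1):
  0101101111100
& 0001111110011
---------------
  0001101110000

Answer: 0001101110000 (880)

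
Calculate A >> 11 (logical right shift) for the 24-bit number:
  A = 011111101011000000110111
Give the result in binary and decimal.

Logical shift right by 11: drop the bottom 11 bit(s), prepend 11 zero(s) on the left.
  011111101011000000110111  ->  keep [0111111010110], discard [00000110111], prepend 00000000000
= 000000000000111111010110

Answer: 000000000000111111010110 (4054)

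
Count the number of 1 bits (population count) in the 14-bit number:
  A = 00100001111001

00100001111001
1-bits at positions (from bit 0 = LSB): 0, 3, 4, 5, 6, 11
Count = 6

Answer: 6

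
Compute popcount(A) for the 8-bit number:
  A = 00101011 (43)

00101011
1-bits at positions (from bit 0 = LSB): 0, 1, 3, 5
Count = 4

Answer: 4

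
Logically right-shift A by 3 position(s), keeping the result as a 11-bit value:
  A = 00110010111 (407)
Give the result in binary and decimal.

Logical shift right by 3: drop the bottom 3 bit(s), prepend 3 zero(s) on the left.
  00110010111  ->  keep [00110010], discard [111], prepend 000
= 00000110010

Answer: 00000110010 (50)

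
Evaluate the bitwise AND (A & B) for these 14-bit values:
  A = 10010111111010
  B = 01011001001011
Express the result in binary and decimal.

Apply & to each column (1 only where both bits are 1):
  10010111111010
& 01011001001011
----------------
  00010001001010

Answer: 00010001001010 (1098)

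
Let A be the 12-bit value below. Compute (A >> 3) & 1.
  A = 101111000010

Bit 3 is the 4th from the right.
  101111000010
          ^
That bit is 0.

Answer: 0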